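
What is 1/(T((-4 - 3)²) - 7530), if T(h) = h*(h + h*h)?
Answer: 1/112520 ≈ 8.8873e-6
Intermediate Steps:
T(h) = h*(h + h²)
1/(T((-4 - 3)²) - 7530) = 1/(((-4 - 3)²)²*(1 + (-4 - 3)²) - 7530) = 1/(((-7)²)²*(1 + (-7)²) - 7530) = 1/(49²*(1 + 49) - 7530) = 1/(2401*50 - 7530) = 1/(120050 - 7530) = 1/112520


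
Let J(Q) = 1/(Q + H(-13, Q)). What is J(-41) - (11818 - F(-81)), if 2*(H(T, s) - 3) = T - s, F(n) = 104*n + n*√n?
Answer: -485809/24 - 729*I ≈ -20242.0 - 729.0*I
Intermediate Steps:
F(n) = n^(3/2) + 104*n (F(n) = 104*n + n^(3/2) = n^(3/2) + 104*n)
H(T, s) = 3 + T/2 - s/2 (H(T, s) = 3 + (T - s)/2 = 3 + (T/2 - s/2) = 3 + T/2 - s/2)
J(Q) = 1/(-7/2 + Q/2) (J(Q) = 1/(Q + (3 + (½)*(-13) - Q/2)) = 1/(Q + (3 - 13/2 - Q/2)) = 1/(Q + (-7/2 - Q/2)) = 1/(-7/2 + Q/2))
J(-41) - (11818 - F(-81)) = 2/(-7 - 41) - (11818 - ((-81)^(3/2) + 104*(-81))) = 2/(-48) - (11818 - (-729*I - 8424)) = 2*(-1/48) - (11818 - (-8424 - 729*I)) = -1/24 - (11818 + (8424 + 729*I)) = -1/24 - (20242 + 729*I) = -1/24 + (-20242 - 729*I) = -485809/24 - 729*I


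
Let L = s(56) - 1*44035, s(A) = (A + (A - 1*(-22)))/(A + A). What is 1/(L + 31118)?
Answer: -56/723285 ≈ -7.7425e-5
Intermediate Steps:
s(A) = (22 + 2*A)/(2*A) (s(A) = (A + (A + 22))/((2*A)) = (A + (22 + A))*(1/(2*A)) = (22 + 2*A)*(1/(2*A)) = (22 + 2*A)/(2*A))
L = -2465893/56 (L = (11 + 56)/56 - 1*44035 = (1/56)*67 - 44035 = 67/56 - 44035 = -2465893/56 ≈ -44034.)
1/(L + 31118) = 1/(-2465893/56 + 31118) = 1/(-723285/56) = -56/723285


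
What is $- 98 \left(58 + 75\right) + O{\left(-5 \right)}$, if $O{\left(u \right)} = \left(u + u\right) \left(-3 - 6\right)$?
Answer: $-12944$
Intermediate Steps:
$O{\left(u \right)} = - 18 u$ ($O{\left(u \right)} = 2 u \left(-9\right) = - 18 u$)
$- 98 \left(58 + 75\right) + O{\left(-5 \right)} = - 98 \left(58 + 75\right) - -90 = \left(-98\right) 133 + 90 = -13034 + 90 = -12944$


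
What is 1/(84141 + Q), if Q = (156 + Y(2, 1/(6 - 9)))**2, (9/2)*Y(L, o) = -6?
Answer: 9/972565 ≈ 9.2539e-6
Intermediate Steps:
Y(L, o) = -4/3 (Y(L, o) = (2/9)*(-6) = -4/3)
Q = 215296/9 (Q = (156 - 4/3)**2 = (464/3)**2 = 215296/9 ≈ 23922.)
1/(84141 + Q) = 1/(84141 + 215296/9) = 1/(972565/9) = 9/972565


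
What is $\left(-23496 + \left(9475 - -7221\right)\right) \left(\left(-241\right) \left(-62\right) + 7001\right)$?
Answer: $-149212400$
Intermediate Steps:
$\left(-23496 + \left(9475 - -7221\right)\right) \left(\left(-241\right) \left(-62\right) + 7001\right) = \left(-23496 + \left(9475 + 7221\right)\right) \left(14942 + 7001\right) = \left(-23496 + 16696\right) 21943 = \left(-6800\right) 21943 = -149212400$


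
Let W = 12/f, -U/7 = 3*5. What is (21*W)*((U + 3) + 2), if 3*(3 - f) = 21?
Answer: 6300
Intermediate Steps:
f = -4 (f = 3 - 1/3*21 = 3 - 7 = -4)
U = -105 (U = -21*5 = -7*15 = -105)
W = -3 (W = 12/(-4) = 12*(-1/4) = -3)
(21*W)*((U + 3) + 2) = (21*(-3))*((-105 + 3) + 2) = -63*(-102 + 2) = -63*(-100) = 6300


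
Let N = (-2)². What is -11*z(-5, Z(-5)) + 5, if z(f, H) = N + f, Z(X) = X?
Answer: 16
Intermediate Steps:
N = 4
z(f, H) = 4 + f
-11*z(-5, Z(-5)) + 5 = -11*(4 - 5) + 5 = -11*(-1) + 5 = 11 + 5 = 16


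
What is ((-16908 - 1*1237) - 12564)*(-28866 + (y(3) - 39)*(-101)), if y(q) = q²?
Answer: 793397724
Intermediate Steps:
((-16908 - 1*1237) - 12564)*(-28866 + (y(3) - 39)*(-101)) = ((-16908 - 1*1237) - 12564)*(-28866 + (3² - 39)*(-101)) = ((-16908 - 1237) - 12564)*(-28866 + (9 - 39)*(-101)) = (-18145 - 12564)*(-28866 - 30*(-101)) = -30709*(-28866 + 3030) = -30709*(-25836) = 793397724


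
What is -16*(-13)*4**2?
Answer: 3328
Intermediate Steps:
-16*(-13)*4**2 = 208*16 = 3328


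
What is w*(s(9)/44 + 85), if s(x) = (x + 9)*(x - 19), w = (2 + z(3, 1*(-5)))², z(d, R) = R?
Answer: 8010/11 ≈ 728.18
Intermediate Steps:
w = 9 (w = (2 + 1*(-5))² = (2 - 5)² = (-3)² = 9)
s(x) = (-19 + x)*(9 + x) (s(x) = (9 + x)*(-19 + x) = (-19 + x)*(9 + x))
w*(s(9)/44 + 85) = 9*((-171 + 9² - 10*9)/44 + 85) = 9*((-171 + 81 - 90)*(1/44) + 85) = 9*(-180*1/44 + 85) = 9*(-45/11 + 85) = 9*(890/11) = 8010/11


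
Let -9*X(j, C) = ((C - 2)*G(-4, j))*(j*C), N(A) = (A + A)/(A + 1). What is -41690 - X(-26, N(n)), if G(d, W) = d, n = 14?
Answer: -84428074/2025 ≈ -41693.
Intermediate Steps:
N(A) = 2*A/(1 + A) (N(A) = (2*A)/(1 + A) = 2*A/(1 + A))
X(j, C) = -C*j*(8 - 4*C)/9 (X(j, C) = -(C - 2)*(-4)*j*C/9 = -(-2 + C)*(-4)*C*j/9 = -(8 - 4*C)*C*j/9 = -C*j*(8 - 4*C)/9)
-41690 - X(-26, N(n)) = -41690 - 4*2*14/(1 + 14)*(-26)*(-2 + 2*14/(1 + 14))/9 = -41690 - 4*2*14/15*(-26)*(-2 + 2*14/15)/9 = -41690 - 4*2*14*(1/15)*(-26)*(-2 + 2*14*(1/15))/9 = -41690 - 4*28*(-26)*(-2 + 28/15)/(9*15) = -41690 - 4*28*(-26)*(-2)/(9*15*15) = -41690 - 1*5824/2025 = -41690 - 5824/2025 = -84428074/2025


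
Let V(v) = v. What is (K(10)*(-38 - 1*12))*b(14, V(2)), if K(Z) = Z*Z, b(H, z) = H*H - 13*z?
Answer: -850000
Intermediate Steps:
b(H, z) = H² - 13*z
K(Z) = Z²
(K(10)*(-38 - 1*12))*b(14, V(2)) = (10²*(-38 - 1*12))*(14² - 13*2) = (100*(-38 - 12))*(196 - 26) = (100*(-50))*170 = -5000*170 = -850000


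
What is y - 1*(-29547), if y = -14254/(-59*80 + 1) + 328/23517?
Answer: 84086307529/2845557 ≈ 29550.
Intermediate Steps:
y = 8634850/2845557 (y = -14254/(-4720 + 1) + 328*(1/23517) = -14254/(-4719) + 328/23517 = -14254*(-1/4719) + 328/23517 = 14254/4719 + 328/23517 = 8634850/2845557 ≈ 3.0345)
y - 1*(-29547) = 8634850/2845557 - 1*(-29547) = 8634850/2845557 + 29547 = 84086307529/2845557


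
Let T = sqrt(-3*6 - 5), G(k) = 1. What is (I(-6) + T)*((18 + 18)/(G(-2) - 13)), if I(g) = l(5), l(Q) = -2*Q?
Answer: 30 - 3*I*sqrt(23) ≈ 30.0 - 14.387*I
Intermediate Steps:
T = I*sqrt(23) (T = sqrt(-18 - 5) = sqrt(-23) = I*sqrt(23) ≈ 4.7958*I)
I(g) = -10 (I(g) = -2*5 = -10)
(I(-6) + T)*((18 + 18)/(G(-2) - 13)) = (-10 + I*sqrt(23))*((18 + 18)/(1 - 13)) = (-10 + I*sqrt(23))*(36/(-12)) = (-10 + I*sqrt(23))*(36*(-1/12)) = (-10 + I*sqrt(23))*(-3) = 30 - 3*I*sqrt(23)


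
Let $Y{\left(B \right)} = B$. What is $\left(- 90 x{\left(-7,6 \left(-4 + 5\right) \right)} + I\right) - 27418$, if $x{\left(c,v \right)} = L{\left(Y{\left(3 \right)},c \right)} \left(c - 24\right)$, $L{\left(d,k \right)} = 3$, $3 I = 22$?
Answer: $- \frac{57122}{3} \approx -19041.0$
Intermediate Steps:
$I = \frac{22}{3}$ ($I = \frac{1}{3} \cdot 22 = \frac{22}{3} \approx 7.3333$)
$x{\left(c,v \right)} = -72 + 3 c$ ($x{\left(c,v \right)} = 3 \left(c - 24\right) = 3 \left(-24 + c\right) = -72 + 3 c$)
$\left(- 90 x{\left(-7,6 \left(-4 + 5\right) \right)} + I\right) - 27418 = \left(- 90 \left(-72 + 3 \left(-7\right)\right) + \frac{22}{3}\right) - 27418 = \left(- 90 \left(-72 - 21\right) + \frac{22}{3}\right) - 27418 = \left(\left(-90\right) \left(-93\right) + \frac{22}{3}\right) - 27418 = \left(8370 + \frac{22}{3}\right) - 27418 = \frac{25132}{3} - 27418 = - \frac{57122}{3}$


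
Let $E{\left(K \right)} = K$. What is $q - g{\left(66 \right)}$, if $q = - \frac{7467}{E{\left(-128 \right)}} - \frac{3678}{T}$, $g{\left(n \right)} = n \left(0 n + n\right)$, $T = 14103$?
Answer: $- \frac{2586181729}{601728} \approx -4297.9$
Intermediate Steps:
$g{\left(n \right)} = n^{2}$ ($g{\left(n \right)} = n \left(0 + n\right) = n n = n^{2}$)
$q = \frac{34945439}{601728}$ ($q = - \frac{7467}{-128} - \frac{3678}{14103} = \left(-7467\right) \left(- \frac{1}{128}\right) - \frac{1226}{4701} = \frac{7467}{128} - \frac{1226}{4701} = \frac{34945439}{601728} \approx 58.075$)
$q - g{\left(66 \right)} = \frac{34945439}{601728} - 66^{2} = \frac{34945439}{601728} - 4356 = - \frac{2586181729}{601728}$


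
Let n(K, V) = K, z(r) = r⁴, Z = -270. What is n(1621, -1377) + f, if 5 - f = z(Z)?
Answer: -5314408374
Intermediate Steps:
f = -5314409995 (f = 5 - 1*(-270)⁴ = 5 - 1*5314410000 = 5 - 5314410000 = -5314409995)
n(1621, -1377) + f = 1621 - 5314409995 = -5314408374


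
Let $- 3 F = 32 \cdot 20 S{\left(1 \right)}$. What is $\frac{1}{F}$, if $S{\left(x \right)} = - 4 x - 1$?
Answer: $\frac{3}{3200} \approx 0.0009375$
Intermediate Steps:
$S{\left(x \right)} = -1 - 4 x$
$F = \frac{3200}{3}$ ($F = - \frac{32 \cdot 20 \left(-1 - 4\right)}{3} = - \frac{640 \left(-1 - 4\right)}{3} = - \frac{640 \left(-5\right)}{3} = \left(- \frac{1}{3}\right) \left(-3200\right) = \frac{3200}{3} \approx 1066.7$)
$\frac{1}{F} = \frac{1}{\frac{3200}{3}} = \frac{3}{3200}$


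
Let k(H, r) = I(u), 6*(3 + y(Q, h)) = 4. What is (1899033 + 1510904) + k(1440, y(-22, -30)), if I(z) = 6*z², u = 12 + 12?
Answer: 3413393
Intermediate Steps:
u = 24
y(Q, h) = -7/3 (y(Q, h) = -3 + (⅙)*4 = -3 + ⅔ = -7/3)
k(H, r) = 3456 (k(H, r) = 6*24² = 6*576 = 3456)
(1899033 + 1510904) + k(1440, y(-22, -30)) = (1899033 + 1510904) + 3456 = 3409937 + 3456 = 3413393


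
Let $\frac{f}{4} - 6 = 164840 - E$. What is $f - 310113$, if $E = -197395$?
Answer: $1138851$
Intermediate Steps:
$f = 1448964$ ($f = 24 + 4 \left(164840 - -197395\right) = 24 + 4 \left(164840 + 197395\right) = 24 + 4 \cdot 362235 = 24 + 1448940 = 1448964$)
$f - 310113 = 1448964 - 310113 = 1138851$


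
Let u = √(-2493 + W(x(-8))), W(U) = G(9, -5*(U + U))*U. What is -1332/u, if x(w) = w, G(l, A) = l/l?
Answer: 1332*I*√2501/2501 ≈ 26.635*I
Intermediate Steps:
G(l, A) = 1
W(U) = U (W(U) = 1*U = U)
u = I*√2501 (u = √(-2493 - 8) = √(-2501) = I*√2501 ≈ 50.01*I)
-1332/u = -1332*(-I*√2501/2501) = -(-1332)*I*√2501/2501 = 1332*I*√2501/2501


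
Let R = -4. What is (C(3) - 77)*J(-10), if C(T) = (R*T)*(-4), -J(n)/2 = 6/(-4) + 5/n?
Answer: -116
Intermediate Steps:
J(n) = 3 - 10/n (J(n) = -2*(6/(-4) + 5/n) = -2*(6*(-1/4) + 5/n) = -2*(-3/2 + 5/n) = 3 - 10/n)
C(T) = 16*T (C(T) = -4*T*(-4) = 16*T)
(C(3) - 77)*J(-10) = (16*3 - 77)*(3 - 10/(-10)) = (48 - 77)*(3 - 10*(-1/10)) = -29*(3 + 1) = -29*4 = -116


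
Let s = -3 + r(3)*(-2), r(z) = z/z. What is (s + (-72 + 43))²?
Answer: 1156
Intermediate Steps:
r(z) = 1
s = -5 (s = -3 + 1*(-2) = -3 - 2 = -5)
(s + (-72 + 43))² = (-5 + (-72 + 43))² = (-5 - 29)² = (-34)² = 1156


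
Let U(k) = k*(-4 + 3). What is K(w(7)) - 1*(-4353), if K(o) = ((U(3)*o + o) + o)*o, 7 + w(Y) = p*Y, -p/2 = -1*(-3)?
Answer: 1952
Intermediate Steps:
p = -6 (p = -(-2)*(-3) = -2*3 = -6)
U(k) = -k (U(k) = k*(-1) = -k)
w(Y) = -7 - 6*Y
K(o) = -o**2 (K(o) = (((-1*3)*o + o) + o)*o = ((-3*o + o) + o)*o = (-2*o + o)*o = (-o)*o = -o**2)
K(w(7)) - 1*(-4353) = -(-7 - 6*7)**2 - 1*(-4353) = -(-7 - 42)**2 + 4353 = -1*(-49)**2 + 4353 = -1*2401 + 4353 = -2401 + 4353 = 1952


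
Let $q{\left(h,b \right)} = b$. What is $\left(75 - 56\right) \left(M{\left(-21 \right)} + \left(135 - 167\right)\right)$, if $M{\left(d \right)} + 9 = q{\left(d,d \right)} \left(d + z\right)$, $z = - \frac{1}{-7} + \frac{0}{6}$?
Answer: $7543$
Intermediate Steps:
$z = \frac{1}{7}$ ($z = \left(-1\right) \left(- \frac{1}{7}\right) + 0 \cdot \frac{1}{6} = \frac{1}{7} + 0 = \frac{1}{7} \approx 0.14286$)
$M{\left(d \right)} = -9 + d \left(\frac{1}{7} + d\right)$ ($M{\left(d \right)} = -9 + d \left(d + \frac{1}{7}\right) = -9 + d \left(\frac{1}{7} + d\right)$)
$\left(75 - 56\right) \left(M{\left(-21 \right)} + \left(135 - 167\right)\right) = \left(75 - 56\right) \left(\left(-9 + \left(-21\right)^{2} + \frac{1}{7} \left(-21\right)\right) + \left(135 - 167\right)\right) = 19 \left(\left(-9 + 441 - 3\right) + \left(135 - 167\right)\right) = 19 \left(429 - 32\right) = 19 \cdot 397 = 7543$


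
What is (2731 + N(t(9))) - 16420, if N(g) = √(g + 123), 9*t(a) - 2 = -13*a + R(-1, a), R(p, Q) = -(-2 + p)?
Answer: -13689 + √995/3 ≈ -13678.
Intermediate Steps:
R(p, Q) = 2 - p
t(a) = 5/9 - 13*a/9 (t(a) = 2/9 + (-13*a + (2 - 1*(-1)))/9 = 2/9 + (-13*a + (2 + 1))/9 = 2/9 + (-13*a + 3)/9 = 2/9 + (3 - 13*a)/9 = 2/9 + (⅓ - 13*a/9) = 5/9 - 13*a/9)
N(g) = √(123 + g)
(2731 + N(t(9))) - 16420 = (2731 + √(123 + (5/9 - 13/9*9))) - 16420 = (2731 + √(123 + (5/9 - 13))) - 16420 = (2731 + √(123 - 112/9)) - 16420 = (2731 + √(995/9)) - 16420 = (2731 + √995/3) - 16420 = -13689 + √995/3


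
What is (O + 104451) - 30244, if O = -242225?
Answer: -168018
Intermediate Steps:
(O + 104451) - 30244 = (-242225 + 104451) - 30244 = -137774 - 30244 = -168018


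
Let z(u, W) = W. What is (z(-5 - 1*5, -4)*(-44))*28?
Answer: 4928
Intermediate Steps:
(z(-5 - 1*5, -4)*(-44))*28 = -4*(-44)*28 = 176*28 = 4928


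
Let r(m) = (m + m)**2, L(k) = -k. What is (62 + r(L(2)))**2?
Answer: 6084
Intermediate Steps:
r(m) = 4*m**2 (r(m) = (2*m)**2 = 4*m**2)
(62 + r(L(2)))**2 = (62 + 4*(-1*2)**2)**2 = (62 + 4*(-2)**2)**2 = (62 + 4*4)**2 = (62 + 16)**2 = 78**2 = 6084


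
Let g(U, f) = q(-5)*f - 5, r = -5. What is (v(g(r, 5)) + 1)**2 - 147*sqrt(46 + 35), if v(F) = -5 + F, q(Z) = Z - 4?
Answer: 1593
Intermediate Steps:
q(Z) = -4 + Z
g(U, f) = -5 - 9*f (g(U, f) = (-4 - 5)*f - 5 = -9*f - 5 = -5 - 9*f)
(v(g(r, 5)) + 1)**2 - 147*sqrt(46 + 35) = ((-5 + (-5 - 9*5)) + 1)**2 - 147*sqrt(46 + 35) = ((-5 + (-5 - 45)) + 1)**2 - 147*sqrt(81) = ((-5 - 50) + 1)**2 - 147*9 = (-55 + 1)**2 - 1323 = (-54)**2 - 1323 = 2916 - 1323 = 1593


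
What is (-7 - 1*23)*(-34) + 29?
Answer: 1049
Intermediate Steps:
(-7 - 1*23)*(-34) + 29 = (-7 - 23)*(-34) + 29 = -30*(-34) + 29 = 1020 + 29 = 1049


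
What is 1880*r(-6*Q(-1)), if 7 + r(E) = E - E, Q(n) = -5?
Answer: -13160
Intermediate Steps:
r(E) = -7 (r(E) = -7 + (E - E) = -7 + 0 = -7)
1880*r(-6*Q(-1)) = 1880*(-7) = -13160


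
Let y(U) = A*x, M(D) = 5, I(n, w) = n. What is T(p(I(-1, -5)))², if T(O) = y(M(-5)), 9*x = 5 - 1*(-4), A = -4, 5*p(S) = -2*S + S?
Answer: 16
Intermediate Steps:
p(S) = -S/5 (p(S) = (-2*S + S)/5 = (-S)/5 = -S/5)
x = 1 (x = (5 - 1*(-4))/9 = (5 + 4)/9 = (⅑)*9 = 1)
y(U) = -4 (y(U) = -4*1 = -4)
T(O) = -4
T(p(I(-1, -5)))² = (-4)² = 16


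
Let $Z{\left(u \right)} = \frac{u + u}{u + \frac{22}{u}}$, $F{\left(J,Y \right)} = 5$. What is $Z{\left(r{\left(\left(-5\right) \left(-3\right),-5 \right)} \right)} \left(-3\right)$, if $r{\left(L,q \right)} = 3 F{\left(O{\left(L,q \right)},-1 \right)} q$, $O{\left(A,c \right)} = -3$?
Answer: $- \frac{33750}{5647} \approx -5.9766$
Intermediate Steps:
$r{\left(L,q \right)} = 15 q$ ($r{\left(L,q \right)} = 3 \cdot 5 q = 15 q$)
$Z{\left(u \right)} = \frac{2 u}{u + \frac{22}{u}}$
$Z{\left(r{\left(\left(-5\right) \left(-3\right),-5 \right)} \right)} \left(-3\right) = \frac{2 \left(15 \left(-5\right)\right)^{2}}{22 + \left(15 \left(-5\right)\right)^{2}} \left(-3\right) = \frac{2 \left(-75\right)^{2}}{22 + \left(-75\right)^{2}} \left(-3\right) = 2 \cdot 5625 \frac{1}{22 + 5625} \left(-3\right) = 2 \cdot 5625 \cdot \frac{1}{5647} \left(-3\right) = \frac{11250}{5647} \left(-3\right) = - \frac{33750}{5647}$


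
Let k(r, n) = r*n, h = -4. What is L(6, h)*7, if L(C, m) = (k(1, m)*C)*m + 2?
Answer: 686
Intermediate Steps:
k(r, n) = n*r
L(C, m) = 2 + C*m² (L(C, m) = ((m*1)*C)*m + 2 = (m*C)*m + 2 = (C*m)*m + 2 = C*m² + 2 = 2 + C*m²)
L(6, h)*7 = (2 + 6*(-4)²)*7 = (2 + 6*16)*7 = (2 + 96)*7 = 98*7 = 686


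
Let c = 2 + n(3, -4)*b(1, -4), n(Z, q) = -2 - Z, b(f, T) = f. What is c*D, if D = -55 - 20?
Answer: 225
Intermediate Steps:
c = -3 (c = 2 + (-2 - 1*3)*1 = 2 + (-2 - 3)*1 = 2 - 5*1 = 2 - 5 = -3)
D = -75
c*D = -3*(-75) = 225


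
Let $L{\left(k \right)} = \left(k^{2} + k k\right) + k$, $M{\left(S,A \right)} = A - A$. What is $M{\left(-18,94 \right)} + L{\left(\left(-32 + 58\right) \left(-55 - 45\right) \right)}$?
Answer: $13517400$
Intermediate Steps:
$M{\left(S,A \right)} = 0$
$L{\left(k \right)} = k + 2 k^{2}$ ($L{\left(k \right)} = \left(k^{2} + k^{2}\right) + k = 2 k^{2} + k = k + 2 k^{2}$)
$M{\left(-18,94 \right)} + L{\left(\left(-32 + 58\right) \left(-55 - 45\right) \right)} = 0 + \left(-32 + 58\right) \left(-55 - 45\right) \left(1 + 2 \left(-32 + 58\right) \left(-55 - 45\right)\right) = 0 + 26 \left(-100\right) \left(1 + 2 \cdot 26 \left(-100\right)\right) = 0 - 2600 \left(1 + 2 \left(-2600\right)\right) = 0 - 2600 \left(1 - 5200\right) = 0 - -13517400 = 0 + 13517400 = 13517400$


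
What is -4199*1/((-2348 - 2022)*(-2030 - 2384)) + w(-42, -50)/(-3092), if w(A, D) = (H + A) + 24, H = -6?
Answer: 5920487/784765060 ≈ 0.0075443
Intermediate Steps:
w(A, D) = 18 + A (w(A, D) = (-6 + A) + 24 = 18 + A)
-4199*1/((-2348 - 2022)*(-2030 - 2384)) + w(-42, -50)/(-3092) = -4199*1/((-2348 - 2022)*(-2030 - 2384)) + (18 - 42)/(-3092) = -4199/((-4370*(-4414))) - 24*(-1/3092) = -4199/19289180 + 6/773 = -4199*1/19289180 + 6/773 = -221/1015220 + 6/773 = 5920487/784765060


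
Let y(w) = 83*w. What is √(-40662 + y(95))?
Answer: I*√32777 ≈ 181.04*I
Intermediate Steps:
√(-40662 + y(95)) = √(-40662 + 83*95) = √(-40662 + 7885) = √(-32777) = I*√32777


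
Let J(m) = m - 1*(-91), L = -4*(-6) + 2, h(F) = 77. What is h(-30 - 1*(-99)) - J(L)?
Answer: -40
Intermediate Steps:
L = 26 (L = 24 + 2 = 26)
J(m) = 91 + m (J(m) = m + 91 = 91 + m)
h(-30 - 1*(-99)) - J(L) = 77 - (91 + 26) = 77 - 1*117 = 77 - 117 = -40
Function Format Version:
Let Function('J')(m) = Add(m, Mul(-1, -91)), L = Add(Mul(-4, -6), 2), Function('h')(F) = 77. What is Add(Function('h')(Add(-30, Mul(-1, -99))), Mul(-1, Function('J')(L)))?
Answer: -40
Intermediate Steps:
L = 26 (L = Add(24, 2) = 26)
Function('J')(m) = Add(91, m) (Function('J')(m) = Add(m, 91) = Add(91, m))
Add(Function('h')(Add(-30, Mul(-1, -99))), Mul(-1, Function('J')(L))) = Add(77, Mul(-1, Add(91, 26))) = Add(77, Mul(-1, 117)) = Add(77, -117) = -40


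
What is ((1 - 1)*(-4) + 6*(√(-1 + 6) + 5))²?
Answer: 1080 + 360*√5 ≈ 1885.0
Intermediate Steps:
((1 - 1)*(-4) + 6*(√(-1 + 6) + 5))² = (0*(-4) + 6*(√5 + 5))² = (0 + 6*(5 + √5))² = (0 + (30 + 6*√5))² = (30 + 6*√5)²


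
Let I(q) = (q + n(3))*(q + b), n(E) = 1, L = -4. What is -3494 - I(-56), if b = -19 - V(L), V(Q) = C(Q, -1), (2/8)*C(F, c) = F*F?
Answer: -11139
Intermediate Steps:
C(F, c) = 4*F² (C(F, c) = 4*(F*F) = 4*F²)
V(Q) = 4*Q²
b = -83 (b = -19 - 4*(-4)² = -19 - 4*16 = -19 - 1*64 = -19 - 64 = -83)
I(q) = (1 + q)*(-83 + q) (I(q) = (q + 1)*(q - 83) = (1 + q)*(-83 + q))
-3494 - I(-56) = -3494 - (-83 + (-56)² - 82*(-56)) = -3494 - (-83 + 3136 + 4592) = -3494 - 1*7645 = -3494 - 7645 = -11139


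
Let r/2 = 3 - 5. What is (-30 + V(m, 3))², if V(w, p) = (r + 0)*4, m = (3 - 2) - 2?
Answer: 2116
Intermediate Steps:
r = -4 (r = 2*(3 - 5) = 2*(-2) = -4)
m = -1 (m = 1 - 2 = -1)
V(w, p) = -16 (V(w, p) = (-4 + 0)*4 = -4*4 = -16)
(-30 + V(m, 3))² = (-30 - 16)² = (-46)² = 2116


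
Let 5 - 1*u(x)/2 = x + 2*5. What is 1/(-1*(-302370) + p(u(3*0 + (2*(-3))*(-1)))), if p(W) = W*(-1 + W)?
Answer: 1/302876 ≈ 3.3017e-6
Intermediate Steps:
u(x) = -10 - 2*x (u(x) = 10 - 2*(x + 2*5) = 10 - 2*(x + 10) = 10 - 2*(10 + x) = 10 + (-20 - 2*x) = -10 - 2*x)
1/(-1*(-302370) + p(u(3*0 + (2*(-3))*(-1)))) = 1/(-1*(-302370) + (-10 - 2*(3*0 + (2*(-3))*(-1)))*(-1 + (-10 - 2*(3*0 + (2*(-3))*(-1))))) = 1/(302370 + (-10 - 2*(0 - 6*(-1)))*(-1 + (-10 - 2*(0 - 6*(-1))))) = 1/(302370 + (-10 - 2*(0 + 6))*(-1 + (-10 - 2*(0 + 6)))) = 1/(302370 + (-10 - 2*6)*(-1 + (-10 - 2*6))) = 1/(302370 + (-10 - 12)*(-1 + (-10 - 12))) = 1/(302370 - 22*(-1 - 22)) = 1/(302370 - 22*(-23)) = 1/(302370 + 506) = 1/302876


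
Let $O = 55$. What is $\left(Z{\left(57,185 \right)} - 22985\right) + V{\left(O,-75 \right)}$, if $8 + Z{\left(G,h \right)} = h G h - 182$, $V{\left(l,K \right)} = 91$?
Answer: $1927741$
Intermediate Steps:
$Z{\left(G,h \right)} = -190 + G h^{2}$ ($Z{\left(G,h \right)} = -8 + \left(h G h - 182\right) = -8 + \left(G h h - 182\right) = -8 + \left(G h^{2} - 182\right) = -8 + \left(-182 + G h^{2}\right) = -190 + G h^{2}$)
$\left(Z{\left(57,185 \right)} - 22985\right) + V{\left(O,-75 \right)} = \left(\left(-190 + 57 \cdot 185^{2}\right) - 22985\right) + 91 = \left(\left(-190 + 57 \cdot 34225\right) - 22985\right) + 91 = \left(\left(-190 + 1950825\right) - 22985\right) + 91 = \left(1950635 - 22985\right) + 91 = 1927650 + 91 = 1927741$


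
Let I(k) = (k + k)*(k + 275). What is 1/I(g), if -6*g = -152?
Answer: 9/136952 ≈ 6.5716e-5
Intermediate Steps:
g = 76/3 (g = -⅙*(-152) = 76/3 ≈ 25.333)
I(k) = 2*k*(275 + k) (I(k) = (2*k)*(275 + k) = 2*k*(275 + k))
1/I(g) = 1/(2*(76/3)*(275 + 76/3)) = 1/(2*(76/3)*(901/3)) = 1/(136952/9) = 9/136952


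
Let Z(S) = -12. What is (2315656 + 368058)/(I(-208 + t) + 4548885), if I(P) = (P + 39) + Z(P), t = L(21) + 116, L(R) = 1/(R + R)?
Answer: 112715988/191050441 ≈ 0.58998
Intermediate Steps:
L(R) = 1/(2*R)
t = 4873/42 (t = (1/2)/21 + 116 = (1/2)*(1/21) + 116 = 1/42 + 116 = 4873/42 ≈ 116.02)
I(P) = 27 + P (I(P) = (P + 39) - 12 = (39 + P) - 12 = 27 + P)
(2315656 + 368058)/(I(-208 + t) + 4548885) = (2315656 + 368058)/((27 + (-208 + 4873/42)) + 4548885) = 2683714/((27 - 3863/42) + 4548885) = 2683714/(-2729/42 + 4548885) = 2683714/(191050441/42) = 2683714*(42/191050441) = 112715988/191050441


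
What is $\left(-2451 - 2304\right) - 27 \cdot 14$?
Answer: $-5133$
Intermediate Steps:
$\left(-2451 - 2304\right) - 27 \cdot 14 = \left(-2451 - 2304\right) - 378 = -4755 - 378 = -5133$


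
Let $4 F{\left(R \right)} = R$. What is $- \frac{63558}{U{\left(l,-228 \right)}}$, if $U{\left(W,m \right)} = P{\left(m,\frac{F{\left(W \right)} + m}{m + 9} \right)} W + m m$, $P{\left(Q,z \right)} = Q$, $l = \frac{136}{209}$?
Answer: $- \frac{116523}{95032} \approx -1.2261$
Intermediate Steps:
$l = \frac{136}{209}$ ($l = 136 \cdot \frac{1}{209} = \frac{136}{209} \approx 0.65072$)
$F{\left(R \right)} = \frac{R}{4}$
$U{\left(W,m \right)} = m^{2} + W m$ ($U{\left(W,m \right)} = m W + m m = W m + m^{2} = m^{2} + W m$)
$- \frac{63558}{U{\left(l,-228 \right)}} = - \frac{63558}{\left(-228\right) \left(\frac{136}{209} - 228\right)} = - \frac{63558}{\left(-228\right) \left(- \frac{47516}{209}\right)} = - \frac{63558}{\frac{570192}{11}} = \left(-63558\right) \frac{11}{570192} = - \frac{116523}{95032}$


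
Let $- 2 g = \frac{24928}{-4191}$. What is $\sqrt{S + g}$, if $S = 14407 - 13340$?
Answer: $\frac{\sqrt{18793537851}}{4191} \approx 32.71$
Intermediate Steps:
$S = 1067$
$g = \frac{12464}{4191}$ ($g = - \frac{24928 \frac{1}{-4191}}{2} = - \frac{24928 \left(- \frac{1}{4191}\right)}{2} = \left(- \frac{1}{2}\right) \left(- \frac{24928}{4191}\right) = \frac{12464}{4191} \approx 2.974$)
$\sqrt{S + g} = \sqrt{1067 + \frac{12464}{4191}} = \sqrt{\frac{4484261}{4191}} = \frac{\sqrt{18793537851}}{4191}$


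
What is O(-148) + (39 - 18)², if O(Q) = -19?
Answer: 422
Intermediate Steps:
O(-148) + (39 - 18)² = -19 + (39 - 18)² = -19 + 21² = -19 + 441 = 422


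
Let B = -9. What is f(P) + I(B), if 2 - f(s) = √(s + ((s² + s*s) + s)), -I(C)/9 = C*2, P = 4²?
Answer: 164 - 4*√34 ≈ 140.68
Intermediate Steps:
P = 16
I(C) = -18*C (I(C) = -9*C*2 = -18*C)
f(s) = 2 - √(2*s + 2*s²) (f(s) = 2 - √(s + ((s² + s*s) + s)) = 2 - √(s + ((s² + s²) + s)) = 2 - √(s + (2*s² + s)) = 2 - √(s + (s + 2*s²)) = 2 - √(2*s + 2*s²))
f(P) + I(B) = (2 - √2*√(16*(1 + 16))) - 18*(-9) = (2 - √2*√(16*17)) + 162 = (2 - √2*√272) + 162 = (2 - √2*4*√17) + 162 = (2 - 4*√34) + 162 = 164 - 4*√34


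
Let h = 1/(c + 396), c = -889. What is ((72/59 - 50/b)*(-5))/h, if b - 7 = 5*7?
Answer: 91205/1239 ≈ 73.612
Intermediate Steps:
b = 42 (b = 7 + 5*7 = 7 + 35 = 42)
h = -1/493 (h = 1/(-889 + 396) = 1/(-493) = -1/493 ≈ -0.0020284)
((72/59 - 50/b)*(-5))/h = ((72/59 - 50/42)*(-5))/(-1/493) = ((72*(1/59) - 50*1/42)*(-5))*(-493) = ((72/59 - 25/21)*(-5))*(-493) = ((37/1239)*(-5))*(-493) = -185/1239*(-493) = 91205/1239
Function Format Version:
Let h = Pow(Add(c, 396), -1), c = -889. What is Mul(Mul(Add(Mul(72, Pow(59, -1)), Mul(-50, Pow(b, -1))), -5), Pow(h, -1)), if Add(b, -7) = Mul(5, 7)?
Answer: Rational(91205, 1239) ≈ 73.612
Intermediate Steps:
b = 42 (b = Add(7, Mul(5, 7)) = Add(7, 35) = 42)
h = Rational(-1, 493) (h = Pow(Add(-889, 396), -1) = Pow(-493, -1) = Rational(-1, 493) ≈ -0.0020284)
Mul(Mul(Add(Mul(72, Pow(59, -1)), Mul(-50, Pow(b, -1))), -5), Pow(h, -1)) = Mul(Mul(Add(Mul(72, Pow(59, -1)), Mul(-50, Pow(42, -1))), -5), Pow(Rational(-1, 493), -1)) = Mul(Mul(Add(Mul(72, Rational(1, 59)), Mul(-50, Rational(1, 42))), -5), -493) = Mul(Mul(Add(Rational(72, 59), Rational(-25, 21)), -5), -493) = Mul(Mul(Rational(37, 1239), -5), -493) = Mul(Rational(-185, 1239), -493) = Rational(91205, 1239)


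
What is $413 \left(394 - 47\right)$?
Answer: $143311$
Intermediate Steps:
$413 \left(394 - 47\right) = 413 \cdot 347 = 143311$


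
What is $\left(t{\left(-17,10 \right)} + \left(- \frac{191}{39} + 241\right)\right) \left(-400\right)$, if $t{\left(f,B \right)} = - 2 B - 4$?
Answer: $- \frac{3308800}{39} \approx -84841.0$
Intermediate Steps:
$t{\left(f,B \right)} = -4 - 2 B$
$\left(t{\left(-17,10 \right)} + \left(- \frac{191}{39} + 241\right)\right) \left(-400\right) = \left(\left(-4 - 20\right) + \left(- \frac{191}{39} + 241\right)\right) \left(-400\right) = \left(\left(-4 - 20\right) + \left(\left(-191\right) \frac{1}{39} + 241\right)\right) \left(-400\right) = \left(-24 + \left(- \frac{191}{39} + 241\right)\right) \left(-400\right) = \left(-24 + \frac{9208}{39}\right) \left(-400\right) = \frac{8272}{39} \left(-400\right) = - \frac{3308800}{39}$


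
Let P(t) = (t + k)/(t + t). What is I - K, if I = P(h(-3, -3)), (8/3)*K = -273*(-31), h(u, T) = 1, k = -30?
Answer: -25505/8 ≈ -3188.1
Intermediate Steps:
K = 25389/8 (K = 3*(-273*(-31))/8 = (3/8)*8463 = 25389/8 ≈ 3173.6)
P(t) = (-30 + t)/(2*t) (P(t) = (t - 30)/(t + t) = (-30 + t)/((2*t)) = (-30 + t)*(1/(2*t)) = (-30 + t)/(2*t))
I = -29/2 (I = (1/2)*(-30 + 1)/1 = (1/2)*1*(-29) = -29/2 ≈ -14.500)
I - K = -29/2 - 1*25389/8 = -29/2 - 25389/8 = -25505/8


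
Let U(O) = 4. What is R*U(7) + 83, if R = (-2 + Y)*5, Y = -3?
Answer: -17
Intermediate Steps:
R = -25 (R = (-2 - 3)*5 = -5*5 = -25)
R*U(7) + 83 = -25*4 + 83 = -100 + 83 = -17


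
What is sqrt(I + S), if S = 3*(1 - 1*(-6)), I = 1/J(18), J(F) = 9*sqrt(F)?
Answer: sqrt(6804 + 6*sqrt(2))/18 ≈ 4.5854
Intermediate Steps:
I = sqrt(2)/54 (I = 1/(9*sqrt(18)) = 1/(9*(3*sqrt(2))) = 1/(27*sqrt(2)) = sqrt(2)/54 ≈ 0.026189)
S = 21 (S = 3*(1 + 6) = 3*7 = 21)
sqrt(I + S) = sqrt(sqrt(2)/54 + 21) = sqrt(21 + sqrt(2)/54)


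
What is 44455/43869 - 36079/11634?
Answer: -50740961/24303426 ≈ -2.0878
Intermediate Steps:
44455/43869 - 36079/11634 = -50740961/24303426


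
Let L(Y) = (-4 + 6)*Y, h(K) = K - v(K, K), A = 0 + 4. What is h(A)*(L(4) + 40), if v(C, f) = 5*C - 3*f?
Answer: -192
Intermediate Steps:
A = 4
v(C, f) = -3*f + 5*C
h(K) = -K (h(K) = K - (-3*K + 5*K) = K - 2*K = -K)
L(Y) = 2*Y
h(A)*(L(4) + 40) = (-1*4)*(2*4 + 40) = -4*(8 + 40) = -4*48 = -192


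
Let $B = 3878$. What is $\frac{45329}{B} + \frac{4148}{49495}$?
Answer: $\frac{2259644799}{191941610} \approx 11.773$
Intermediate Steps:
$\frac{45329}{B} + \frac{4148}{49495} = \frac{45329}{3878} + \frac{4148}{49495} = \frac{2259644799}{191941610}$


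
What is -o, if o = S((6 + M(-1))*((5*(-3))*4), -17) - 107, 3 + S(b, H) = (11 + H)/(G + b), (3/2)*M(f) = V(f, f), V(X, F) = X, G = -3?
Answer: 35524/323 ≈ 109.98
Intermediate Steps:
M(f) = 2*f/3
S(b, H) = -3 + (11 + H)/(-3 + b)
o = -35524/323 (o = (20 - 17 - 3*(6 + (⅔)*(-1))*(5*(-3))*4)/(-3 + (6 + (⅔)*(-1))*((5*(-3))*4)) - 107 = (20 - 17 - 3*(6 - ⅔)*(-15*4))/(-3 + (6 - ⅔)*(-15*4)) - 107 = (20 - 17 - 16*(-60))/(-3 + (16/3)*(-60)) - 107 = (20 - 17 - 3*(-320))/(-3 - 320) - 107 = (20 - 17 + 960)/(-323) - 107 = -1/323*963 - 107 = -963/323 - 107 = -35524/323 ≈ -109.98)
-o = -1*(-35524/323) = 35524/323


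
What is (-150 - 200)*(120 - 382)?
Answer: 91700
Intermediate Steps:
(-150 - 200)*(120 - 382) = -350*(-262) = 91700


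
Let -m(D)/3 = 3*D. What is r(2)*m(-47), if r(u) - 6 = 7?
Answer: 5499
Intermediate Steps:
r(u) = 13 (r(u) = 6 + 7 = 13)
m(D) = -9*D
r(2)*m(-47) = 13*(-9*(-47)) = 13*423 = 5499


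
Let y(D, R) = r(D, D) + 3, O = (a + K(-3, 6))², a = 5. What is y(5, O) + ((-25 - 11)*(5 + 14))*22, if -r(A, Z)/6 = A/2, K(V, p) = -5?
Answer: -15060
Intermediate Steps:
r(A, Z) = -3*A (r(A, Z) = -6*A/2 = -3*A)
O = 0 (O = (5 - 5)² = 0² = 0)
y(D, R) = 3 - 3*D (y(D, R) = -3*D + 3 = 3 - 3*D)
y(5, O) + ((-25 - 11)*(5 + 14))*22 = (3 - 3*5) + ((-25 - 11)*(5 + 14))*22 = (3 - 15) - 36*19*22 = -12 - 684*22 = -12 - 15048 = -15060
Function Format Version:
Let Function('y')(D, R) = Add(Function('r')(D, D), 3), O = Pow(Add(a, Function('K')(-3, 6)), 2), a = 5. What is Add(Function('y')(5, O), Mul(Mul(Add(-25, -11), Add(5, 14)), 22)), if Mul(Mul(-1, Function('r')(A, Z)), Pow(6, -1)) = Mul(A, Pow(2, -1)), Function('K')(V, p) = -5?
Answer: -15060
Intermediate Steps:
Function('r')(A, Z) = Mul(-3, A) (Function('r')(A, Z) = Mul(-6, Mul(A, Pow(2, -1))) = Mul(-6, Mul(A, Rational(1, 2))) = Mul(-6, Mul(Rational(1, 2), A)) = Mul(-3, A))
O = 0 (O = Pow(Add(5, -5), 2) = Pow(0, 2) = 0)
Function('y')(D, R) = Add(3, Mul(-3, D)) (Function('y')(D, R) = Add(Mul(-3, D), 3) = Add(3, Mul(-3, D)))
Add(Function('y')(5, O), Mul(Mul(Add(-25, -11), Add(5, 14)), 22)) = Add(Add(3, Mul(-3, 5)), Mul(Mul(Add(-25, -11), Add(5, 14)), 22)) = Add(Add(3, -15), Mul(Mul(-36, 19), 22)) = Add(-12, Mul(-684, 22)) = Add(-12, -15048) = -15060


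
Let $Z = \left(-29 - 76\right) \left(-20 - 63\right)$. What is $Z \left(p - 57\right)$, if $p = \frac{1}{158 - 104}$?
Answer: $- \frac{8938685}{18} \approx -4.9659 \cdot 10^{5}$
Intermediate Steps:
$Z = 8715$ ($Z = \left(-105\right) \left(-83\right) = 8715$)
$p = \frac{1}{54} \approx 0.018519$
$Z \left(p - 57\right) = 8715 \left(\frac{1}{54} - 57\right) = 8715 \left(- \frac{3077}{54}\right) = - \frac{8938685}{18}$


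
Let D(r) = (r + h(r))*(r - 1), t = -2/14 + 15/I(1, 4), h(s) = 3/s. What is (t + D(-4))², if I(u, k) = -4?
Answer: 19321/49 ≈ 394.31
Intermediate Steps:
t = -109/28 (t = -2/14 + 15/(-4) = -2*1/14 + 15*(-¼) = -⅐ - 15/4 = -109/28 ≈ -3.8929)
D(r) = (-1 + r)*(r + 3/r) (D(r) = (r + 3/r)*(r - 1) = (r + 3/r)*(-1 + r) = (-1 + r)*(r + 3/r))
(t + D(-4))² = (-109/28 + (3 + (-4)² - 1*(-4) - 3/(-4)))² = (-109/28 + (3 + 16 + 4 - 3*(-¼)))² = (-109/28 + (3 + 16 + 4 + ¾))² = (-109/28 + 95/4)² = (139/7)² = 19321/49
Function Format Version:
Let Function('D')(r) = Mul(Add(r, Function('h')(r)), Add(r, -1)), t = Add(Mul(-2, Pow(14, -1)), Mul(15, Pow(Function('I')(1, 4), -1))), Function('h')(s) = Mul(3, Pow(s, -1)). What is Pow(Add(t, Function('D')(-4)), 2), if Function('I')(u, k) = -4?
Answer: Rational(19321, 49) ≈ 394.31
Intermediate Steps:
t = Rational(-109, 28) (t = Add(Mul(-2, Pow(14, -1)), Mul(15, Pow(-4, -1))) = Add(Mul(-2, Rational(1, 14)), Mul(15, Rational(-1, 4))) = Add(Rational(-1, 7), Rational(-15, 4)) = Rational(-109, 28) ≈ -3.8929)
Function('D')(r) = Mul(Add(-1, r), Add(r, Mul(3, Pow(r, -1)))) (Function('D')(r) = Mul(Add(r, Mul(3, Pow(r, -1))), Add(r, -1)) = Mul(Add(r, Mul(3, Pow(r, -1))), Add(-1, r)) = Mul(Add(-1, r), Add(r, Mul(3, Pow(r, -1)))))
Pow(Add(t, Function('D')(-4)), 2) = Pow(Add(Rational(-109, 28), Add(3, Pow(-4, 2), Mul(-1, -4), Mul(-3, Pow(-4, -1)))), 2) = Pow(Add(Rational(-109, 28), Add(3, 16, 4, Mul(-3, Rational(-1, 4)))), 2) = Pow(Add(Rational(-109, 28), Add(3, 16, 4, Rational(3, 4))), 2) = Pow(Add(Rational(-109, 28), Rational(95, 4)), 2) = Pow(Rational(139, 7), 2) = Rational(19321, 49)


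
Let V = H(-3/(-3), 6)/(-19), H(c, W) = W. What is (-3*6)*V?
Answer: 108/19 ≈ 5.6842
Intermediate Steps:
V = -6/19 (V = 6/(-19) = 6*(-1/19) = -6/19 ≈ -0.31579)
(-3*6)*V = -3*6*(-6/19) = -18*(-6/19) = 108/19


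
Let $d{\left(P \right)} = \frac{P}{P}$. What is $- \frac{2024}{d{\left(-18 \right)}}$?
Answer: $-2024$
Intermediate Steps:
$d{\left(P \right)} = 1$
$- \frac{2024}{d{\left(-18 \right)}} = - \frac{2024}{1} = \left(-2024\right) 1 = -2024$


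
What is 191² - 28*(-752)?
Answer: 57537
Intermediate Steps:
191² - 28*(-752) = 36481 + 21056 = 57537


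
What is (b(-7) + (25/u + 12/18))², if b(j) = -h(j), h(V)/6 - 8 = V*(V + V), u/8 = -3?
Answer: 25918281/64 ≈ 4.0497e+5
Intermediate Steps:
u = -24 (u = 8*(-3) = -24)
h(V) = 48 + 12*V² (h(V) = 48 + 6*(V*(V + V)) = 48 + 6*(V*(2*V)) = 48 + 6*(2*V²) = 48 + 12*V²)
b(j) = -48 - 12*j² (b(j) = -(48 + 12*j²) = -48 - 12*j²)
(b(-7) + (25/u + 12/18))² = ((-48 - 12*(-7)²) + (25/(-24) + 12/18))² = ((-48 - 12*49) + (25*(-1/24) + 12*(1/18)))² = ((-48 - 588) + (-25/24 + ⅔))² = (-636 - 3/8)² = (-5091/8)² = 25918281/64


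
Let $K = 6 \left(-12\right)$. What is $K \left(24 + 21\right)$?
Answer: $-3240$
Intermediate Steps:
$K = -72$
$K \left(24 + 21\right) = - 72 \left(24 + 21\right) = \left(-72\right) 45 = -3240$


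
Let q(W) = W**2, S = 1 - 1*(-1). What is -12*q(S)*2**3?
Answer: -384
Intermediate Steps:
S = 2 (S = 1 + 1 = 2)
-12*q(S)*2**3 = -12*2**2*2**3 = -12*4*8 = -48*8 = -384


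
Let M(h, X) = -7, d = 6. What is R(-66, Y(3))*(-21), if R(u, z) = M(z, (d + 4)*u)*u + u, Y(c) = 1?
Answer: -8316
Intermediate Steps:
R(u, z) = -6*u (R(u, z) = -7*u + u = -6*u)
R(-66, Y(3))*(-21) = -6*(-66)*(-21) = 396*(-21) = -8316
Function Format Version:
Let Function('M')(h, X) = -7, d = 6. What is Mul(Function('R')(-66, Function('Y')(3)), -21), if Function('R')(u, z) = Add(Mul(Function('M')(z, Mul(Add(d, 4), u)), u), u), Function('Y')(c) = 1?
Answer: -8316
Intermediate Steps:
Function('R')(u, z) = Mul(-6, u) (Function('R')(u, z) = Add(Mul(-7, u), u) = Mul(-6, u))
Mul(Function('R')(-66, Function('Y')(3)), -21) = Mul(Mul(-6, -66), -21) = Mul(396, -21) = -8316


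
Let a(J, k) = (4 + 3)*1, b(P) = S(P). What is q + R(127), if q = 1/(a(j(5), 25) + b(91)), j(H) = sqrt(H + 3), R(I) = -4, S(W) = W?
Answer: -391/98 ≈ -3.9898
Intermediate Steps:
b(P) = P
j(H) = sqrt(3 + H)
a(J, k) = 7 (a(J, k) = 7*1 = 7)
q = 1/98 (q = 1/(7 + 91) = 1/98 ≈ 0.010204)
q + R(127) = 1/98 - 4 = -391/98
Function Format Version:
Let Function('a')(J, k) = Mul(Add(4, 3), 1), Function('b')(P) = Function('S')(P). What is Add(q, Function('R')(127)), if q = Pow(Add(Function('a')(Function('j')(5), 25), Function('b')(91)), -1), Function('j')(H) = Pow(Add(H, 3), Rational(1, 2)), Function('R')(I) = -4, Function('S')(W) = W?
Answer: Rational(-391, 98) ≈ -3.9898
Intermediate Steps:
Function('b')(P) = P
Function('j')(H) = Pow(Add(3, H), Rational(1, 2))
Function('a')(J, k) = 7 (Function('a')(J, k) = Mul(7, 1) = 7)
q = Rational(1, 98) (q = Pow(Add(7, 91), -1) = Pow(98, -1) = Rational(1, 98) ≈ 0.010204)
Add(q, Function('R')(127)) = Add(Rational(1, 98), -4) = Rational(-391, 98)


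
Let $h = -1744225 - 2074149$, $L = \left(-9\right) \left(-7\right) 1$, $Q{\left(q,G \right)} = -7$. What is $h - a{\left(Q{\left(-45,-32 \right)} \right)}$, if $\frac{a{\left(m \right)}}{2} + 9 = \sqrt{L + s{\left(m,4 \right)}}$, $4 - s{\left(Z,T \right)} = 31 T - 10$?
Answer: $-3818356 - 2 i \sqrt{47} \approx -3.8184 \cdot 10^{6} - 13.711 i$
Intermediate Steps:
$L = 63$ ($L = 63 \cdot 1 = 63$)
$s{\left(Z,T \right)} = 14 - 31 T$ ($s{\left(Z,T \right)} = 4 - \left(31 T - 10\right) = 4 - \left(-10 + 31 T\right) = 14 - 31 T$)
$h = -3818374$ ($h = -1744225 - 2074149 = -3818374$)
$a{\left(m \right)} = -18 + 2 i \sqrt{47}$ ($a{\left(m \right)} = -18 + 2 \sqrt{63 + \left(14 - 124\right)} = -18 + 2 \sqrt{63 - 110} = -18 + 2 \sqrt{-47} = -18 + 2 i \sqrt{47}$)
$h - a{\left(Q{\left(-45,-32 \right)} \right)} = -3818374 - \left(-18 + 2 i \sqrt{47}\right) = -3818374 + \left(18 - 2 i \sqrt{47}\right) = -3818356 - 2 i \sqrt{47}$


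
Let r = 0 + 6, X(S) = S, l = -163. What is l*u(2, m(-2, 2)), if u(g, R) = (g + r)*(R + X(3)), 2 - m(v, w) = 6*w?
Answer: 9128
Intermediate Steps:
m(v, w) = 2 - 6*w
r = 6
u(g, R) = (3 + R)*(6 + g) (u(g, R) = (g + 6)*(R + 3) = (6 + g)*(3 + R) = (3 + R)*(6 + g))
l*u(2, m(-2, 2)) = -163*(18 + 3*2 + 6*(2 - 6*2) + (2 - 6*2)*2) = -163*(18 + 6 + 6*(2 - 12) + (2 - 12)*2) = -163*(18 + 6 + 6*(-10) - 10*2) = -163*(18 + 6 - 60 - 20) = -163*(-56) = 9128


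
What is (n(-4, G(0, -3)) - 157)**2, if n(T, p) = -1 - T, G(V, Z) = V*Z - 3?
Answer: 23716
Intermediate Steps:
G(V, Z) = -3 + V*Z
(n(-4, G(0, -3)) - 157)**2 = ((-1 - 1*(-4)) - 157)**2 = ((-1 + 4) - 157)**2 = (3 - 157)**2 = (-154)**2 = 23716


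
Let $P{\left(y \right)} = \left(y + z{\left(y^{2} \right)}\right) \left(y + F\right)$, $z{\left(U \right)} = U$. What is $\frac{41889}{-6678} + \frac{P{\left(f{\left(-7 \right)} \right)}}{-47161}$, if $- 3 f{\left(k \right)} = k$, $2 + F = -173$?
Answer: $- \frac{5899676467}{944823474} \approx -6.2442$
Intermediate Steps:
$F = -175$ ($F = -2 - 173 = -175$)
$f{\left(k \right)} = - \frac{k}{3}$
$P{\left(y \right)} = \left(-175 + y\right) \left(y + y^{2}\right)$ ($P{\left(y \right)} = \left(y + y^{2}\right) \left(y - 175\right) = \left(y + y^{2}\right) \left(-175 + y\right) = \left(-175 + y\right) \left(y + y^{2}\right)$)
$\frac{41889}{-6678} + \frac{P{\left(f{\left(-7 \right)} \right)}}{-47161} = \frac{41889}{-6678} + \frac{\left(- \frac{1}{3}\right) \left(-7\right) \left(-175 + \left(\left(- \frac{1}{3}\right) \left(-7\right)\right)^{2} - 174 \left(\left(- \frac{1}{3}\right) \left(-7\right)\right)\right)}{-47161} = 41889 \left(- \frac{1}{6678}\right) + \frac{7 \left(-175 + \left(\frac{7}{3}\right)^{2} - 406\right)}{3} \left(- \frac{1}{47161}\right) = - \frac{13963}{2226} + \frac{7 \left(-175 + \frac{49}{9} - 406\right)}{3} \left(- \frac{1}{47161}\right) = - \frac{13963}{2226} + \frac{7}{3} \left(- \frac{5180}{9}\right) \left(- \frac{1}{47161}\right) = - \frac{13963}{2226} - - \frac{36260}{1273347} = - \frac{13963}{2226} + \frac{36260}{1273347} = - \frac{5899676467}{944823474}$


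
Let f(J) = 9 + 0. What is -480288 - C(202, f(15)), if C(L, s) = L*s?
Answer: -482106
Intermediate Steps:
f(J) = 9
-480288 - C(202, f(15)) = -480288 - 202*9 = -480288 - 1*1818 = -480288 - 1818 = -482106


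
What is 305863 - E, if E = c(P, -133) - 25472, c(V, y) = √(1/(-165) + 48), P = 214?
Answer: 331335 - √1306635/165 ≈ 3.3133e+5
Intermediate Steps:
c(V, y) = √1306635/165 (c(V, y) = √(-1/165 + 48) = √(7919/165) = √1306635/165)
E = -25472 + √1306635/165 (E = √1306635/165 - 25472 = -25472 + √1306635/165 ≈ -25465.)
305863 - E = 305863 - (-25472 + √1306635/165) = 305863 + (25472 - √1306635/165) = 331335 - √1306635/165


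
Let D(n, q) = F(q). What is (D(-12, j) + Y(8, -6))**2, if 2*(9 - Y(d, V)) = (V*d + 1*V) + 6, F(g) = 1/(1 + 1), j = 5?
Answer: 4489/4 ≈ 1122.3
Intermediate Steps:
F(g) = 1/2
Y(d, V) = 6 - V/2 - V*d/2 (Y(d, V) = 9 - ((V*d + 1*V) + 6)/2 = 9 - ((V*d + V) + 6)/2 = 9 - ((V + V*d) + 6)/2 = 9 - (6 + V + V*d)/2 = 9 + (-3 - V/2 - V*d/2) = 6 - V/2 - V*d/2)
D(n, q) = 1/2
(D(-12, j) + Y(8, -6))**2 = (1/2 + (6 - 1/2*(-6) - 1/2*(-6)*8))**2 = (1/2 + (6 + 3 + 24))**2 = (1/2 + 33)**2 = (67/2)**2 = 4489/4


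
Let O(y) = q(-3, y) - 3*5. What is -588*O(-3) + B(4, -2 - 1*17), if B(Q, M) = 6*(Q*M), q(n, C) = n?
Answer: 10128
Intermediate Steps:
B(Q, M) = 6*M*Q (B(Q, M) = 6*(M*Q) = 6*M*Q)
O(y) = -18 (O(y) = -3 - 3*5 = -3 - 15 = -18)
-588*O(-3) + B(4, -2 - 1*17) = -588*(-18) + 6*(-2 - 1*17)*4 = 10584 + 6*(-2 - 17)*4 = 10584 + 6*(-19)*4 = 10584 - 456 = 10128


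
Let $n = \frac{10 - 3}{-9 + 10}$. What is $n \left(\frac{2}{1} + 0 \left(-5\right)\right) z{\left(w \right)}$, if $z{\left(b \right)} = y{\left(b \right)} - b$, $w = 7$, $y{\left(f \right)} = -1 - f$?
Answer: $-210$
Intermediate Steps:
$z{\left(b \right)} = -1 - 2 b$ ($z{\left(b \right)} = \left(-1 - b\right) - b = -1 - 2 b$)
$n = 7$ ($n = \frac{7}{1} = 7 \cdot 1 = 7$)
$n \left(\frac{2}{1} + 0 \left(-5\right)\right) z{\left(w \right)} = 7 \left(\frac{2}{1} + 0 \left(-5\right)\right) \left(-1 - 14\right) = 7 \left(2 \cdot 1 + 0\right) \left(-1 - 14\right) = 7 \left(2 + 0\right) \left(-15\right) = 7 \cdot 2 \left(-15\right) = 14 \left(-15\right) = -210$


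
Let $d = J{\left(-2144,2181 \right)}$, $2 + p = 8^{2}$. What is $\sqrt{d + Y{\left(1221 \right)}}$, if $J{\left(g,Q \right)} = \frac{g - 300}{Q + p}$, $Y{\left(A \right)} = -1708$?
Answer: $\frac{4 i \sqrt{537407099}}{2243} \approx 41.341 i$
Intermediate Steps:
$p = 62$ ($p = -2 + 8^{2} = -2 + 64 = 62$)
$J{\left(g,Q \right)} = \frac{-300 + g}{62 + Q}$ ($J{\left(g,Q \right)} = \frac{g - 300}{Q + 62} = \frac{-300 + g}{62 + Q}$)
$d = - \frac{2444}{2243}$ ($d = \frac{-300 - 2144}{62 + 2181} = \frac{1}{2243} \left(-2444\right) = - \frac{2444}{2243} \approx -1.0896$)
$\sqrt{d + Y{\left(1221 \right)}} = \sqrt{- \frac{2444}{2243} - 1708} = \sqrt{- \frac{3833488}{2243}} = \frac{4 i \sqrt{537407099}}{2243}$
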